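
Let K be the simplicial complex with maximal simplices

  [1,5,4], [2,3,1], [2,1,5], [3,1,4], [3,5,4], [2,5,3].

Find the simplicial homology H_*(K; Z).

K has 5 vertices, 9 edges, 6 triangles.
rank ∂_0 = 0, rank ∂_1 = 4 ⇒ b_0 = 5 − 0 − 4 = 1; all invariant factors of ∂_1 are 1 so no torsion. So H_0 ≅ Z.
rank ∂_1 = 4, rank ∂_2 = 5 ⇒ b_1 = 9 − 4 − 5 = 0; all invariant factors of ∂_2 are 1 so no torsion. So H_1 ≅ 0.
rank ∂_2 = 5, rank ∂_3 = 0 ⇒ b_2 = 6 − 5 − 0 = 1. So H_2 ≅ Z.

H_0 ≅ Z,  H_1 = 0,  H_2 ≅ Z.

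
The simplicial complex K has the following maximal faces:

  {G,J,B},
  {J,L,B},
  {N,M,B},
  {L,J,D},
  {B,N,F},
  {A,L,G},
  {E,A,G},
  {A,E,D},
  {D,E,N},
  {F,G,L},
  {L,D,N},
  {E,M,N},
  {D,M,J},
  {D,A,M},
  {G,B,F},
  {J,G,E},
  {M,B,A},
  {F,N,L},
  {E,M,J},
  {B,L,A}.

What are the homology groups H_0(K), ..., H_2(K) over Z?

H_0 = Z,  H_1 = Z ⊕ Z/2Z,  H_2 = 0.

We work with the vertex ordering A < B < D < E < F < G < J < L < M < N. The simplices of K, each written with vertices in increasing order, are:

  0-simplices (10): A, B, D, E, F, G, J, L, M, N
  1-simplices (30): AB, AD, AE, AG, AL, AM, BF, BG, BJ, BL, BM, BN, DE, DJ, DL, DM, DN, EG, EJ, EM, EN, FG, FL, FN, GJ, GL, JL, JM, LN, MN
  2-simplices (20): ABL, ABM, ADE, ADM, AEG, AGL, BFG, BFN, BGJ, BJL, BMN, DEN, DJL, DJM, DLN, EGJ, EJM, EMN, FGL, FLN

Hence C_0 ≅ Z^10, C_1 ≅ Z^30, C_2 ≅ Z^20.

∂_1: C_1 → C_0 is given by ∂[p,q] = [q] − [p]. For instance
  ∂AL = L − A.
The 10×30 boundary matrix has rank 9 and Smith normal form diag(1,1,1,1,1,1,1,1,1).

The boundary map ∂_2: C_2 → C_1 acts by ∂[p,q,r] = [q,r] − [p,r] + [p,q]. For instance
  ∂DEN = EN − DN + DE,
  ∂DJM = JM − DM + DJ.
As a 30×20 matrix over Z this has rank 20, with invariant factors (1,1,1,1,1,1,1,1,1,1,1,1,1,1,1,1,1,1,1,2).

Computing H_k = (kernel of ∂_k) / (image of ∂_{k+1}):

  H_0: rank C_0 − rank ∂_1 = 10 − 9 = 1, and the invariant factors of ∂_1 are all 1, so H_0 ≅ Z.
  H_1: rank ker ∂_1 − rank ∂_2 = (30 − 9) − 20 = 1, and ∂_2 has invariant factor 2 > 1, so H_1 ≅ Z ⊕ Z/2Z.
  H_2: rank ker ∂_2 − rank ∂_3 = (20 − 20) − 0 = 0, and there is no ∂_3, so H_2 ≅ 0.

As a check, the Euler characteristic is 10 − 30 + 20 = 0, which agrees with 1 − 1 + 0 = 0.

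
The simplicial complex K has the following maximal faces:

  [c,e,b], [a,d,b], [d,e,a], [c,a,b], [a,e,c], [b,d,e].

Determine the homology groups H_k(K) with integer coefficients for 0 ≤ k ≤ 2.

H_0 ≅ Z,  H_1 = 0,  H_2 ≅ Z.

We work with the vertex ordering a < b < c < d < e. The simplices of K, each written with vertices in increasing order, are:

  0-simplices (5): a, b, c, d, e
  1-simplices (9): ab, ac, ad, ae, bc, bd, be, ce, de
  2-simplices (6): abc, abd, ace, ade, bce, bde

Hence C_0 ≅ Z^5, C_1 ≅ Z^9, C_2 ≅ Z^6.

The boundary map ∂_1: C_1 → C_0 is given by ∂[p,q] = [q] − [p]. For instance
  ∂ad = d − a.
The resulting 5×9 matrix has rank 4, and its Smith normal form has invariant factors (1,1,1,1).

The boundary map ∂_2: C_2 → C_1 sends each 2-simplex [p,q,r] to [q,r] − [p,r] + [p,q]. For instance
  ∂abc = bc − ac + ab,
  ∂ace = ce − ae + ac.
As a 9×6 matrix over Z this has rank 5, with invariant factors (1,1,1,1,1).

From H_k ≅ ker(∂_k) / im(∂_{k+1}) we obtain:

  H_0: rank C_0 − rank ∂_1 = 5 − 4 = 1, and the invariant factors of ∂_1 are all 1, so H_0 = Z.
  H_1: rank ker ∂_1 − rank ∂_2 = (9 − 4) − 5 = 0, and the invariant factors of ∂_2 are all 1, so H_1 = 0.
  H_2: rank ker ∂_2 − rank ∂_3 = (6 − 5) − 0 = 1, and there is no ∂_3, so H_2 = Z.

(K is a triangulation of the 2-sphere S^2.)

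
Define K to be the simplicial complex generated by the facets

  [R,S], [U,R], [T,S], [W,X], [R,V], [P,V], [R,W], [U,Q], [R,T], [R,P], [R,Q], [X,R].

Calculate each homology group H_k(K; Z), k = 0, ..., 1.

Order the vertices as P < Q < R < S < T < U < V < W < X. Listing each simplex with vertices in this order, K has dimension 1 with simplices:

  0-simplices (9): P, Q, R, S, T, U, V, W, X
  1-simplices (12): PR, PV, QR, QU, RS, RT, RU, RV, RW, RX, ST, WX

so the chain groups are C_0 ≅ Z^9, C_1 ≅ Z^12.

Boundary ∂_1: C_1 → C_0 is given by ∂[p,q] = [q] − [p].
As a 9×12 matrix over Z this has rank 8, with invariant factors (1,1,1,1,1,1,1,1).

From H_k ≅ ker(∂_k) / im(∂_{k+1}) we obtain:

  H_0: rank C_0 − rank ∂_1 = 9 − 8 = 1, and the invariant factors of ∂_1 are all 1, so H_0 = Z.
  H_1: rank ker ∂_1 − rank ∂_2 = (12 − 8) − 0 = 4, and there is no ∂_2, so H_1 = Z^4.

(K is a triangulation of a wedge of 4 circles.)

H_0 = Z,  H_1 = Z^4.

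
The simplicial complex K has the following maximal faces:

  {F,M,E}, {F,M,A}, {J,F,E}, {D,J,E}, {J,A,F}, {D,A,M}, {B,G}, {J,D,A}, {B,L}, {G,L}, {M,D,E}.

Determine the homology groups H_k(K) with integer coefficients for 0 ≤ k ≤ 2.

Take the total order A < B < D < E < F < G < J < L < M on the vertex set. Then K (dimension 2) consists of the simplices:

  0-simplices (9): A, B, D, E, F, G, J, L, M
  1-simplices (15): AD, AF, AJ, AM, BG, BL, DE, DJ, DM, EF, EJ, EM, FJ, FM, GL
  2-simplices (8): ADJ, ADM, AFJ, AFM, DEJ, DEM, EFJ, EFM

so the chain groups are C_0 ≅ Z^9, C_1 ≅ Z^15, C_2 ≅ Z^8.

∂_1: C_1 → C_0 maps an edge to its endpoints' difference, ∂[p,q] = q − p.
As a 9×15 matrix over Z this has rank 7, with invariant factors (1,1,1,1,1,1,1).

The boundary map ∂_2: C_2 → C_1 sends each 2-simplex [p,q,r] to [q,r] − [p,r] + [p,q]. For instance
  ∂DEM = EM − DM + DE,
  ∂EFJ = FJ − EJ + EF.
The 15×8 boundary matrix has rank 7 and Smith normal form diag(1,1,1,1,1,1,1).

Computing H_k = (kernel of ∂_k) / (image of ∂_{k+1}):

  H_0: rank C_0 − rank ∂_1 = 9 − 7 = 2, and the invariant factors of ∂_1 are all 1, so H_0 ≅ Z^2.
  H_1: rank ker ∂_1 − rank ∂_2 = (15 − 7) − 7 = 1, and the invariant factors of ∂_2 are all 1, so H_1 ≅ Z.
  H_2: rank ker ∂_2 − rank ∂_3 = (8 − 7) − 0 = 1, and there is no ∂_3, so H_2 ≅ Z.

(K is a triangulation of the disjoint union of the 2-sphere S^2 and the circle S^1.)

H_0 ≅ Z^2,  H_1 ≅ Z,  H_2 ≅ Z.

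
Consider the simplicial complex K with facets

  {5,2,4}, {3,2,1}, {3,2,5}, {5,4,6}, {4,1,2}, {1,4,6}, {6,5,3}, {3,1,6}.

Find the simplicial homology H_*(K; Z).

K has 6 vertices, 12 edges, 8 triangles.
rank ∂_0 = 0, rank ∂_1 = 5 ⇒ b_0 = 6 − 0 − 5 = 1; all invariant factors of ∂_1 are 1 so no torsion. So H_0 ≅ Z.
rank ∂_1 = 5, rank ∂_2 = 7 ⇒ b_1 = 12 − 5 − 7 = 0; all invariant factors of ∂_2 are 1 so no torsion. So H_1 ≅ 0.
rank ∂_2 = 7, rank ∂_3 = 0 ⇒ b_2 = 8 − 7 − 0 = 1. So H_2 ≅ Z.

H_0 ≅ Z,  H_1 = 0,  H_2 ≅ Z.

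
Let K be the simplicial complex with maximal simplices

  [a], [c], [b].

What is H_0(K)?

H_0 = Z^3.

Fix the vertex order a < b < c and write every simplex with vertices in increasing order. Then dim K = 0 and the simplices of K are:

  0-simplices (3): a, b, c

Hence C_0 ≅ Z^3.

Computing H_k = (kernel of ∂_k) / (image of ∂_{k+1}):

  H_0: rank C_0 − rank ∂_1 = 3 − 0 = 3, and there is no ∂_1, so H_0 ≅ Z^3.

(K is a triangulation of a set of 3 points.)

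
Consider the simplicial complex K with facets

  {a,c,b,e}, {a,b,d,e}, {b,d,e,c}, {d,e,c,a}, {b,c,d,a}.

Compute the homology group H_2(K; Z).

H_2 ≅ 0.

K has 5 vertices, 10 edges, 10 triangles, 5 3-simplices.
rank ∂_2 = 6, rank ∂_3 = 4 ⇒ b_2 = 10 − 6 − 4 = 0; all invariant factors of ∂_3 are 1 so no torsion. So H_2 = 0.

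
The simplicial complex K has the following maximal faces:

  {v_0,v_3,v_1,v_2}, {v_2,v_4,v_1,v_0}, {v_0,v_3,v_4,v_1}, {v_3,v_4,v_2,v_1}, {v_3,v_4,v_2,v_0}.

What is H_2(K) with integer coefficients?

H_2 ≅ 0.

Take the total order v_0 < v_1 < v_2 < v_3 < v_4 on the vertex set. Then K (dimension 3) consists of the simplices:

  0-simplices (5): [v_0], [v_1], [v_2], [v_3], [v_4]
  1-simplices (10): [v_0,v_1], [v_0,v_2], [v_0,v_3], [v_0,v_4], [v_1,v_2], [v_1,v_3], [v_1,v_4], [v_2,v_3], [v_2,v_4], [v_3,v_4]
  2-simplices (10): [v_0,v_1,v_2], [v_0,v_1,v_3], [v_0,v_1,v_4], [v_0,v_2,v_3], [v_0,v_2,v_4], [v_0,v_3,v_4], [v_1,v_2,v_3], [v_1,v_2,v_4], [v_1,v_3,v_4], [v_2,v_3,v_4]
  3-simplices (5): [v_0,v_1,v_2,v_3], [v_0,v_1,v_2,v_4], [v_0,v_1,v_3,v_4], [v_0,v_2,v_3,v_4], [v_1,v_2,v_3,v_4]

Hence C_0 ≅ Z^5, C_1 ≅ Z^10, C_2 ≅ Z^10, C_3 ≅ Z^5.

Boundary ∂_1: C_1 → C_0 maps an edge to its endpoints' difference, ∂[p,q] = q − p. For instance
  ∂[v_0,v_4] = [v_4] − [v_0].
The resulting 5×10 matrix has rank 4, and its Smith normal form has invariant factors (1,1,1,1).

The boundary map ∂_2: C_2 → C_1 sends each 2-simplex [p,q,r] to [q,r] − [p,r] + [p,q]. For instance
  ∂[v_1,v_2,v_4] = [v_2,v_4] − [v_1,v_4] + [v_1,v_2],
  ∂[v_1,v_2,v_3] = [v_2,v_3] − [v_1,v_3] + [v_1,v_2].
The 10×10 boundary matrix has rank 6 and Smith normal form diag(1,1,1,1,1,1).

Boundary ∂_3: C_3 → C_2 sends each 3-simplex σ to the alternating sum Σ_i (−1)^i (σ with its i-th vertex removed). For instance
  ∂[v_1,v_2,v_3,v_4] = [v_2,v_3,v_4] − [v_1,v_3,v_4] + [v_1,v_2,v_4] − [v_1,v_2,v_3],
  ∂[v_0,v_1,v_2,v_4] = [v_1,v_2,v_4] − [v_0,v_2,v_4] + [v_0,v_1,v_4] − [v_0,v_1,v_2].
This gives a 10×5 integer matrix of rank 4; reducing to Smith normal form yields diagonal entries (1,1,1,1).

From H_k ≅ ker(∂_k) / im(∂_{k+1}) we obtain:

  H_2: rank ker ∂_2 − rank ∂_3 = (10 − 6) − 4 = 0, and the invariant factors of ∂_3 are all 1, so H_2 ≅ 0.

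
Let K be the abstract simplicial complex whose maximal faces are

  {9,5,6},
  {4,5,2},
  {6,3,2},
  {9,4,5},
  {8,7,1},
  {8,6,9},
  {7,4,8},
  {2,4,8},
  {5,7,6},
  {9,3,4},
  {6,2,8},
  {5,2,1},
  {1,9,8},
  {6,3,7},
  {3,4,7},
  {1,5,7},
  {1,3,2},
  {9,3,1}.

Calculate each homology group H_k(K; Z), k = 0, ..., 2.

H_0 = Z,  H_1 = Z^2,  H_2 = Z.

Fix the vertex order 1 < 2 < 3 < 4 < 5 < 6 < 7 < 8 < 9 and write every simplex with vertices in increasing order. Then dim K = 2 and the simplices of K are:

  0-simplices (9): [1], [2], [3], [4], [5], [6], [7], [8], [9]
  1-simplices (27): (27 of them)
  2-simplices (18): [1,2,3], [1,2,5], [1,3,9], [1,5,7], [1,7,8], [1,8,9], [2,3,6], [2,4,5], [2,4,8], [2,6,8], [3,4,7], [3,4,9], [3,6,7], [4,5,9], [4,7,8], [5,6,7], [5,6,9], [6,8,9]

Hence C_0 ≅ Z^9, C_1 ≅ Z^27, C_2 ≅ Z^18.

Boundary ∂_1: C_1 → C_0 sends each edge [p,q] (with p < q) to q − p. For instance
  ∂[6,8] = [8] − [6].
This gives a 9×27 integer matrix of rank 8; reducing to Smith normal form yields diagonal entries (1,1,1,1,1,1,1,1).

The boundary map ∂_2: C_2 → C_1 acts by ∂[p,q,r] = [q,r] − [p,r] + [p,q]. For instance
  ∂[1,3,9] = [3,9] − [1,9] + [1,3],
  ∂[6,8,9] = [8,9] − [6,9] + [6,8].
As a 27×18 matrix over Z this has rank 17, with invariant factors (1,1,1,1,1,1,1,1,1,1,1,1,1,1,1,1,1).

From H_k ≅ ker(∂_k) / im(∂_{k+1}) we obtain:

  H_0: rank C_0 − rank ∂_1 = 9 − 8 = 1, and the invariant factors of ∂_1 are all 1, so H_0 = Z.
  H_1: rank ker ∂_1 − rank ∂_2 = (27 − 8) − 17 = 2, and the invariant factors of ∂_2 are all 1, so H_1 = Z^2.
  H_2: rank ker ∂_2 − rank ∂_3 = (18 − 17) − 0 = 1, and there is no ∂_3, so H_2 = Z.

(K is a triangulation of the torus T^2.)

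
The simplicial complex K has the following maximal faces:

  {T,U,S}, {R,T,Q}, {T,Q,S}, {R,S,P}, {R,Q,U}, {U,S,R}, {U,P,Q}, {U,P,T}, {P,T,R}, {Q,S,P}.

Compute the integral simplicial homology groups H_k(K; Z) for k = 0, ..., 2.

H_0 ≅ Z,  H_1 ≅ Z/2,  H_2 = 0.

Order the vertices as P < Q < R < S < T < U. Listing each simplex with vertices in this order, K has dimension 2 with simplices:

  0-simplices (6): P, Q, R, S, T, U
  1-simplices (15): PQ, PR, PS, PT, PU, QR, QS, QT, QU, RS, RT, RU, ST, SU, TU
  2-simplices (10): PQS, PQU, PRS, PRT, PTU, QRT, QRU, QST, RSU, STU

Hence C_0 ≅ Z^6, C_1 ≅ Z^15, C_2 ≅ Z^10.

Boundary ∂_1: C_1 → C_0 is given by ∂[p,q] = [q] − [p]. For instance
  ∂PS = S − P.
The resulting 6×15 matrix has rank 5, and its Smith normal form has invariant factors (1,1,1,1,1).

The boundary map ∂_2: C_2 → C_1 sends each 2-simplex [p,q,r] to [q,r] − [p,r] + [p,q]. For instance
  ∂QST = ST − QT + QS,
  ∂STU = TU − SU + ST.
This gives a 15×10 integer matrix of rank 10; reducing to Smith normal form yields diagonal entries (1,1,1,1,1,1,1,1,1,2).

Reading off H_k = ker ∂_k / im ∂_{k+1}:

  H_0: rank C_0 − rank ∂_1 = 6 − 5 = 1, and the invariant factors of ∂_1 are all 1, so H_0 = Z.
  H_1: rank ker ∂_1 − rank ∂_2 = (15 − 5) − 10 = 0, and ∂_2 has invariant factor 2 > 1, so H_1 = Z/2.
  H_2: rank ker ∂_2 − rank ∂_3 = (10 − 10) − 0 = 0, and there is no ∂_3, so H_2 = 0.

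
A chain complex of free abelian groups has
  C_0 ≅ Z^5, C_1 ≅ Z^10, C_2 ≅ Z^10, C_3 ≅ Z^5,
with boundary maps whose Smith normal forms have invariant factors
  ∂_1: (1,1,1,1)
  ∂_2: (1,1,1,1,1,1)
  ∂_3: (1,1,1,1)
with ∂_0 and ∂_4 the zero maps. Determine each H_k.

H_0: b_0 = 5 − 0 − 4 = 1; torsion from ∂_1 factors > 1: none. So H_0 = Z.
H_1: b_1 = 10 − 4 − 6 = 0; torsion from ∂_2 factors > 1: none. So H_1 = 0.
H_2: b_2 = 10 − 6 − 4 = 0; torsion from ∂_3 factors > 1: none. So H_2 = 0.
H_3: b_3 = 5 − 4 − 0 = 1; torsion from ∂_4 factors > 1: none. So H_3 = Z.

H_0 = Z,  H_1 = 0,  H_2 = 0,  H_3 = Z.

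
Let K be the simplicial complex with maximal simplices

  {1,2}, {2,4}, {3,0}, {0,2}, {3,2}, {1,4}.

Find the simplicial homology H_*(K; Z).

H_0 = Z,  H_1 = Z^2.

We work with the vertex ordering 0 < 1 < 2 < 3 < 4. The simplices of K, each written with vertices in increasing order, are:

  0-simplices (5): [0], [1], [2], [3], [4]
  1-simplices (6): [0,2], [0,3], [1,2], [1,4], [2,3], [2,4]

giving chain groups C_0 ≅ Z^5, C_1 ≅ Z^6.

∂_1: C_1 → C_0 maps an edge to its endpoints' difference, ∂[p,q] = q − p.
The 5×6 boundary matrix has rank 4 and Smith normal form diag(1,1,1,1).

Reading off H_k = ker ∂_k / im ∂_{k+1}:

  H_0: rank C_0 − rank ∂_1 = 5 − 4 = 1, and the invariant factors of ∂_1 are all 1, so H_0 = Z.
  H_1: rank ker ∂_1 − rank ∂_2 = (6 − 4) − 0 = 2, and there is no ∂_2, so H_1 = Z^2.

(K is a triangulation of a wedge of 2 circles.)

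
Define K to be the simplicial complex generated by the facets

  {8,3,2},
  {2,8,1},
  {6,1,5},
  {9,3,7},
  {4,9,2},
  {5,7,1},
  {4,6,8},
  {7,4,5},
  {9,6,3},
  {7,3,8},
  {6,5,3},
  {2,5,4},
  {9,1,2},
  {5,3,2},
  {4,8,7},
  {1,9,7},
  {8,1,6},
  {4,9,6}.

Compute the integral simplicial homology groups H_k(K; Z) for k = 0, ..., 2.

H_0 ≅ Z,  H_1 ≅ Z^2,  H_2 ≅ Z.

Take the total order 1 < 2 < 3 < 4 < 5 < 6 < 7 < 8 < 9 on the vertex set. Then K (dimension 2) consists of the simplices:

  0-simplices (9): [1], [2], [3], [4], [5], [6], [7], [8], [9]
  1-simplices (27): (27 of them)
  2-simplices (18): [1,2,8], [1,2,9], [1,5,6], [1,5,7], [1,6,8], [1,7,9], [2,3,5], [2,3,8], [2,4,5], [2,4,9], [3,5,6], [3,6,9], [3,7,8], [3,7,9], [4,5,7], [4,6,8], [4,6,9], [4,7,8]

so the chain groups are C_0 ≅ Z^9, C_1 ≅ Z^27, C_2 ≅ Z^18.

∂_1: C_1 → C_0 is given by ∂[p,q] = [q] − [p].
This gives a 9×27 integer matrix of rank 8; reducing to Smith normal form yields diagonal entries (1,1,1,1,1,1,1,1).

Boundary ∂_2: C_2 → C_1 acts by ∂[p,q,r] = [q,r] − [p,r] + [p,q]. For instance
  ∂[2,4,9] = [4,9] − [2,9] + [2,4],
  ∂[4,7,8] = [7,8] − [4,8] + [4,7].
The resulting 27×18 matrix has rank 17, and its Smith normal form has invariant factors (1,1,1,1,1,1,1,1,1,1,1,1,1,1,1,1,1).

Reading off H_k = ker ∂_k / im ∂_{k+1}:

  H_0: rank C_0 − rank ∂_1 = 9 − 8 = 1, and the invariant factors of ∂_1 are all 1, so H_0 ≅ Z.
  H_1: rank ker ∂_1 − rank ∂_2 = (27 − 8) − 17 = 2, and the invariant factors of ∂_2 are all 1, so H_1 ≅ Z^2.
  H_2: rank ker ∂_2 − rank ∂_3 = (18 − 17) − 0 = 1, and there is no ∂_3, so H_2 ≅ Z.

As a check, the Euler characteristic is 9 − 27 + 18 = 0, which agrees with 1 − 2 + 1 = 0.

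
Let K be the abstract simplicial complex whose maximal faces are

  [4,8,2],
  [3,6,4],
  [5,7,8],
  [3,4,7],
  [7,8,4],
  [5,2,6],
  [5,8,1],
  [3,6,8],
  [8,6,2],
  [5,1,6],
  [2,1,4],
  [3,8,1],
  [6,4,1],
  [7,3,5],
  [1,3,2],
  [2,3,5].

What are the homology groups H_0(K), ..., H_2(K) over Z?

K has 8 vertices, 24 edges, 16 triangles.
rank ∂_0 = 0, rank ∂_1 = 7 ⇒ b_0 = 8 − 0 − 7 = 1; all invariant factors of ∂_1 are 1 so no torsion. So H_0 ≅ Z.
rank ∂_1 = 7, rank ∂_2 = 15 ⇒ b_1 = 24 − 7 − 15 = 2; all invariant factors of ∂_2 are 1 so no torsion. So H_1 ≅ Z^2.
rank ∂_2 = 15, rank ∂_3 = 0 ⇒ b_2 = 16 − 15 − 0 = 1. So H_2 ≅ Z.

H_0 = Z,  H_1 = Z^2,  H_2 = Z.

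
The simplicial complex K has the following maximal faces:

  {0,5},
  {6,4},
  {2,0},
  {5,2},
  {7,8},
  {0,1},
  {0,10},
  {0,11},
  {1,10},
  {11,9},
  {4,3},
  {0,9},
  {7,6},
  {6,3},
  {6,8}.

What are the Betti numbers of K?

b_0 = 2, b_1 = 5.

K has 12 vertices, 15 edges.
rank ∂_0 = 0, rank ∂_1 = 10 ⇒ b_0 = 12 − 0 − 10 = 2; all invariant factors of ∂_1 are 1 so no torsion. So H_0 = Z^2.
rank ∂_1 = 10, rank ∂_2 = 0 ⇒ b_1 = 15 − 10 − 0 = 5. So H_1 = Z^5.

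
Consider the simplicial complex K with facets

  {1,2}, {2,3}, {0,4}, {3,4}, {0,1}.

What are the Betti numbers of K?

Fix the vertex order 0 < 1 < 2 < 3 < 4 and write every simplex with vertices in increasing order. Then dim K = 1 and the simplices of K are:

  0-simplices (5): [0], [1], [2], [3], [4]
  1-simplices (5): [0,1], [0,4], [1,2], [2,3], [3,4]

Hence C_0 ≅ Z^5, C_1 ≅ Z^5.

The boundary map ∂_1: C_1 → C_0 is given by ∂[p,q] = [q] − [p]. For instance
  ∂[0,4] = [4] − [0].
The 5×5 boundary matrix has rank 4 and Smith normal form diag(1,1,1,1).

Now H_k = ker ∂_k / im ∂_{k+1}, so:

  H_0: rank C_0 − rank ∂_1 = 5 − 4 = 1, and the invariant factors of ∂_1 are all 1, so H_0 = Z.
  H_1: rank ker ∂_1 − rank ∂_2 = (5 − 4) − 0 = 1, and there is no ∂_2, so H_1 = Z.

Hence the Betti numbers are b_0 = 1, b_1 = 1.

b_0 = 1, b_1 = 1.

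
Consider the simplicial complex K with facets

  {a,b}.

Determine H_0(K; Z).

Order the vertices as a < b. Listing each simplex with vertices in this order, K has dimension 1 with simplices:

  0-simplices (2): a, b
  1-simplices (1): ab

giving chain groups C_0 ≅ Z^2, C_1 ≅ Z^1.

Boundary ∂_1: C_1 → C_0 is given by ∂[p,q] = [q] − [p].
As a 2×1 matrix over Z this has rank 1, with invariant factors (1).

From H_k ≅ ker(∂_k) / im(∂_{k+1}) we obtain:

  H_0: rank C_0 − rank ∂_1 = 2 − 1 = 1, and the invariant factors of ∂_1 are all 1, so H_0 ≅ Z.

(K is a triangulation of the 1-simplex.)

H_0 ≅ Z.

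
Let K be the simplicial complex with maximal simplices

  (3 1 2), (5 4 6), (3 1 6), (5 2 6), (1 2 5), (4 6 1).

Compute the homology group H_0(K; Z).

Take the total order 1 < 2 < 3 < 4 < 5 < 6 on the vertex set. Then K (dimension 2) consists of the simplices:

  0-simplices (6): [1], [2], [3], [4], [5], [6]
  1-simplices (12): [1,2], [1,3], [1,4], [1,5], [1,6], [2,3], [2,5], [2,6], [3,6], [4,5], [4,6], [5,6]
  2-simplices (6): [1,2,3], [1,2,5], [1,3,6], [1,4,6], [2,5,6], [4,5,6]

Hence C_0 ≅ Z^6, C_1 ≅ Z^12, C_2 ≅ Z^6.

Boundary ∂_1: C_1 → C_0 maps an edge to its endpoints' difference, ∂[p,q] = q − p.
The resulting 6×12 matrix has rank 5, and its Smith normal form has invariant factors (1,1,1,1,1).

Boundary ∂_2: C_2 → C_1 maps a triangle to the signed sum of its edges. For instance
  ∂[1,4,6] = [4,6] − [1,6] + [1,4],
  ∂[1,2,5] = [2,5] − [1,5] + [1,2].
The 12×6 boundary matrix has rank 6 and Smith normal form diag(1,1,1,1,1,1).

From H_k ≅ ker(∂_k) / im(∂_{k+1}) we obtain:

  H_0: rank C_0 − rank ∂_1 = 6 − 5 = 1, and the invariant factors of ∂_1 are all 1, so H_0 = Z.

(K is a triangulation of the cylinder S^1 x I.)

H_0 ≅ Z.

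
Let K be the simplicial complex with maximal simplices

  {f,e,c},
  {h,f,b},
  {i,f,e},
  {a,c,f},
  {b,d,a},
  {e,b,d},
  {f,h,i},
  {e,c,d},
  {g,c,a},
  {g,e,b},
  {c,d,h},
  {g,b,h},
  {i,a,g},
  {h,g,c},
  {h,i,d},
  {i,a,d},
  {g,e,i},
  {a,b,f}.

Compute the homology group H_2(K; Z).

Order the vertices as a < b < c < d < e < f < g < h < i. Listing each simplex with vertices in this order, K has dimension 2 with simplices:

  0-simplices (9): a, b, c, d, e, f, g, h, i
  1-simplices (27): ab, ac, ad, af, ag, ai, bd, be, bf, bg, bh, cd, ce, cf, cg, ch, de, dh, di, ef, eg, ei, fh, fi, gh, gi, hi
  2-simplices (18): abd, abf, acf, acg, adi, agi, bde, beg, bfh, bgh, cde, cdh, cef, cgh, dhi, efi, egi, fhi

Hence C_0 ≅ Z^9, C_1 ≅ Z^27, C_2 ≅ Z^18.

The boundary map ∂_1: C_1 → C_0 sends each edge [p,q] (with p < q) to q − p. For instance
  ∂gh = h − g.
This gives a 9×27 integer matrix of rank 8; reducing to Smith normal form yields diagonal entries (1,1,1,1,1,1,1,1).

∂_2: C_2 → C_1 maps a triangle to the signed sum of its edges. For instance
  ∂abf = bf − af + ab,
  ∂acg = cg − ag + ac.
This gives a 27×18 integer matrix of rank 17; reducing to Smith normal form yields diagonal entries (1,1,1,1,1,1,1,1,1,1,1,1,1,1,1,1,1).

Computing H_k = (kernel of ∂_k) / (image of ∂_{k+1}):

  H_2: rank ker ∂_2 − rank ∂_3 = (18 − 17) − 0 = 1, and there is no ∂_3, so H_2 ≅ Z.

H_2 = Z.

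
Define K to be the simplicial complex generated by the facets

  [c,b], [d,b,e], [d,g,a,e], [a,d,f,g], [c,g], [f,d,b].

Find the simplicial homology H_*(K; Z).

H_0 ≅ Z,  H_1 ≅ Z,  H_2 = 0,  H_3 = 0.

Order the vertices as a < b < c < d < e < f < g. Listing each simplex with vertices in this order, K has dimension 3 with simplices:

  0-simplices (7): a, b, c, d, e, f, g
  1-simplices (14): ad, ae, af, ag, bc, bd, be, bf, cg, de, df, dg, eg, fg
  2-simplices (9): ade, adf, adg, aeg, afg, bde, bdf, deg, dfg
  3-simplices (2): adeg, adfg

so the chain groups are C_0 ≅ Z^7, C_1 ≅ Z^14, C_2 ≅ Z^9, C_3 ≅ Z^2.

Boundary ∂_1: C_1 → C_0 sends each edge [p,q] (with p < q) to q − p. For instance
  ∂dg = g − d.
The 7×14 boundary matrix has rank 6 and Smith normal form diag(1,1,1,1,1,1).

∂_2: C_2 → C_1 sends each 2-simplex [p,q,r] to [q,r] − [p,r] + [p,q]. For instance
  ∂bdf = df − bf + bd,
  ∂ade = de − ae + ad.
This gives a 14×9 integer matrix of rank 7; reducing to Smith normal form yields diagonal entries (1,1,1,1,1,1,1).

Boundary ∂_3: C_3 → C_2 sends each 3-simplex σ to the alternating sum Σ_i (−1)^i (σ with its i-th vertex removed). For instance
  ∂adeg = deg − aeg + adg − ade,
  ∂adfg = dfg − afg + adg − adf.
As a 9×2 matrix over Z this has rank 2, with invariant factors (1,1).

Reading off H_k = ker ∂_k / im ∂_{k+1}:

  H_0: rank C_0 − rank ∂_1 = 7 − 6 = 1, and the invariant factors of ∂_1 are all 1, so H_0 = Z.
  H_1: rank ker ∂_1 − rank ∂_2 = (14 − 6) − 7 = 1, and the invariant factors of ∂_2 are all 1, so H_1 = Z.
  H_2: rank ker ∂_2 − rank ∂_3 = (9 − 7) − 2 = 0, and the invariant factors of ∂_3 are all 1, so H_2 = 0.
  H_3: rank ker ∂_3 − rank ∂_4 = (2 − 2) − 0 = 0, and there is no ∂_4, so H_3 = 0.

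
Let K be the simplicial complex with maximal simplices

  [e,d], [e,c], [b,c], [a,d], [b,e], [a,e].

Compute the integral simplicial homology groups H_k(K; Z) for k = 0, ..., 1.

H_0 = Z,  H_1 = Z^2.

Fix the vertex order a < b < c < d < e and write every simplex with vertices in increasing order. Then dim K = 1 and the simplices of K are:

  0-simplices (5): a, b, c, d, e
  1-simplices (6): ad, ae, bc, be, ce, de

giving chain groups C_0 ≅ Z^5, C_1 ≅ Z^6.

Boundary ∂_1: C_1 → C_0 maps an edge to its endpoints' difference, ∂[p,q] = q − p.
The resulting 5×6 matrix has rank 4, and its Smith normal form has invariant factors (1,1,1,1).

Reading off H_k = ker ∂_k / im ∂_{k+1}:

  H_0: rank C_0 − rank ∂_1 = 5 − 4 = 1, and the invariant factors of ∂_1 are all 1, so H_0 ≅ Z.
  H_1: rank ker ∂_1 − rank ∂_2 = (6 − 4) − 0 = 2, and there is no ∂_2, so H_1 ≅ Z^2.

As a check, the Euler characteristic is 5 − 6 = -1, which agrees with 1 − 2 = -1.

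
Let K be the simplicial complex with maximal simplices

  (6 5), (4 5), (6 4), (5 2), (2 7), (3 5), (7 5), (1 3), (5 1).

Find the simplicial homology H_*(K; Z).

H_0 = Z,  H_1 = Z^3.

Take the total order 1 < 2 < 3 < 4 < 5 < 6 < 7 on the vertex set. Then K (dimension 1) consists of the simplices:

  0-simplices (7): [1], [2], [3], [4], [5], [6], [7]
  1-simplices (9): [1,3], [1,5], [2,5], [2,7], [3,5], [4,5], [4,6], [5,6], [5,7]

so the chain groups are C_0 ≅ Z^7, C_1 ≅ Z^9.

The boundary map ∂_1: C_1 → C_0 sends each edge [p,q] (with p < q) to q − p.
This gives a 7×9 integer matrix of rank 6; reducing to Smith normal form yields diagonal entries (1,1,1,1,1,1).

From H_k ≅ ker(∂_k) / im(∂_{k+1}) we obtain:

  H_0: rank C_0 − rank ∂_1 = 7 − 6 = 1, and the invariant factors of ∂_1 are all 1, so H_0 = Z.
  H_1: rank ker ∂_1 − rank ∂_2 = (9 − 6) − 0 = 3, and there is no ∂_2, so H_1 = Z^3.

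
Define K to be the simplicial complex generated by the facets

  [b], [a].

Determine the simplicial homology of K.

Take the total order a < b on the vertex set. Then K (dimension 0) consists of the simplices:

  0-simplices (2): a, b

so the chain groups are C_0 ≅ Z^2.

Now H_k = ker ∂_k / im ∂_{k+1}, so:

  H_0: rank C_0 − rank ∂_1 = 2 − 0 = 2, and there is no ∂_1, so H_0 ≅ Z^2.

(K is a triangulation of a set of 2 points.)

H_0 ≅ Z^2.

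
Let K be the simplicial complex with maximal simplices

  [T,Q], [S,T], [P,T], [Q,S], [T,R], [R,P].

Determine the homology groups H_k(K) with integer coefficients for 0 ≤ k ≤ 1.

Take the total order P < Q < R < S < T on the vertex set. Then K (dimension 1) consists of the simplices:

  0-simplices (5): P, Q, R, S, T
  1-simplices (6): PR, PT, QS, QT, RT, ST

so the chain groups are C_0 ≅ Z^5, C_1 ≅ Z^6.

∂_1: C_1 → C_0 maps an edge to its endpoints' difference, ∂[p,q] = q − p. For instance
  ∂PR = R − P.
This gives a 5×6 integer matrix of rank 4; reducing to Smith normal form yields diagonal entries (1,1,1,1).

Computing H_k = (kernel of ∂_k) / (image of ∂_{k+1}):

  H_0: rank C_0 − rank ∂_1 = 5 − 4 = 1, and the invariant factors of ∂_1 are all 1, so H_0 ≅ Z.
  H_1: rank ker ∂_1 − rank ∂_2 = (6 − 4) − 0 = 2, and there is no ∂_2, so H_1 ≅ Z^2.

H_0 ≅ Z,  H_1 ≅ Z^2.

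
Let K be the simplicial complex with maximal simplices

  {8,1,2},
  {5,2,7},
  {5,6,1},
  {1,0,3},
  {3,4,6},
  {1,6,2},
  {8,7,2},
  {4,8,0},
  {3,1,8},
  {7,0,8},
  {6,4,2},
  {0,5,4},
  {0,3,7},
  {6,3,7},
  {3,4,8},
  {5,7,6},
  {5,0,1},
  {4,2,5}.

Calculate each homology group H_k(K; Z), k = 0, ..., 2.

H_0 ≅ Z,  H_1 ≅ Z ⊕ Z/2,  H_2 = 0.

Fix the vertex order 0 < 1 < 2 < 3 < 4 < 5 < 6 < 7 < 8 and write every simplex with vertices in increasing order. Then dim K = 2 and the simplices of K are:

  0-simplices (9): [0], [1], [2], [3], [4], [5], [6], [7], [8]
  1-simplices (27): (27 of them)
  2-simplices (18): [0,1,3], [0,1,5], [0,3,7], [0,4,5], [0,4,8], [0,7,8], [1,2,6], [1,2,8], [1,3,8], [1,5,6], [2,4,5], [2,4,6], [2,5,7], [2,7,8], [3,4,6], [3,4,8], [3,6,7], [5,6,7]

so the chain groups are C_0 ≅ Z^9, C_1 ≅ Z^27, C_2 ≅ Z^18.

Boundary ∂_1: C_1 → C_0 sends each edge [p,q] (with p < q) to q − p.
The resulting 9×27 matrix has rank 8, and its Smith normal form has invariant factors (1,1,1,1,1,1,1,1).

∂_2: C_2 → C_1 acts by ∂[p,q,r] = [q,r] − [p,r] + [p,q]. For instance
  ∂[2,4,6] = [4,6] − [2,6] + [2,4],
  ∂[1,2,6] = [2,6] − [1,6] + [1,2].
This gives a 27×18 integer matrix of rank 18; reducing to Smith normal form yields diagonal entries (1,1,1,1,1,1,1,1,1,1,1,1,1,1,1,1,1,2).

From H_k ≅ ker(∂_k) / im(∂_{k+1}) we obtain:

  H_0: rank C_0 − rank ∂_1 = 9 − 8 = 1, and the invariant factors of ∂_1 are all 1, so H_0 ≅ Z.
  H_1: rank ker ∂_1 − rank ∂_2 = (27 − 8) − 18 = 1, and ∂_2 has invariant factor 2 > 1, so H_1 ≅ Z ⊕ Z/2.
  H_2: rank ker ∂_2 − rank ∂_3 = (18 − 18) − 0 = 0, and there is no ∂_3, so H_2 ≅ 0.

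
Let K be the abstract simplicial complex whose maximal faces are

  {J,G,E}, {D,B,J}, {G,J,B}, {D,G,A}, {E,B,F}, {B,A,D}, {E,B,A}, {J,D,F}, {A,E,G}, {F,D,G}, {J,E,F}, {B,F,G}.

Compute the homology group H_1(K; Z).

Order the vertices as A < B < D < E < F < G < J. Listing each simplex with vertices in this order, K has dimension 2 with simplices:

  0-simplices (7): A, B, D, E, F, G, J
  1-simplices (18): AB, AD, AE, AG, BD, BE, BF, BG, BJ, DF, DG, DJ, EF, EG, EJ, FG, FJ, GJ
  2-simplices (12): ABD, ABE, ADG, AEG, BDJ, BEF, BFG, BGJ, DFG, DFJ, EFJ, EGJ

Hence C_0 ≅ Z^7, C_1 ≅ Z^18, C_2 ≅ Z^12.

The boundary map ∂_1: C_1 → C_0 maps an edge to its endpoints' difference, ∂[p,q] = q − p.
The resulting 7×18 matrix has rank 6, and its Smith normal form has invariant factors (1,1,1,1,1,1).

The boundary map ∂_2: C_2 → C_1 sends each 2-simplex [p,q,r] to [q,r] − [p,r] + [p,q]. For instance
  ∂ABD = BD − AD + AB,
  ∂DFJ = FJ − DJ + DF.
As a 18×12 matrix over Z this has rank 12, with invariant factors (1,1,1,1,1,1,1,1,1,1,1,2).

From H_k ≅ ker(∂_k) / im(∂_{k+1}) we obtain:

  H_1: rank ker ∂_1 − rank ∂_2 = (18 − 6) − 12 = 0, and ∂_2 has invariant factor 2 > 1, so H_1 ≅ Z/2.

(K is a triangulation of the real projective plane RP^2.)

H_1 ≅ Z/2.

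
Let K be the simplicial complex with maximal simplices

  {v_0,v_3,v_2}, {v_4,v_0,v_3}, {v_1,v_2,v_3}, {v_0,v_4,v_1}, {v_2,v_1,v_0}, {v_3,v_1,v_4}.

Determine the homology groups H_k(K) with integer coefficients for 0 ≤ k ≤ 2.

We work with the vertex ordering v_0 < v_1 < v_2 < v_3 < v_4. The simplices of K, each written with vertices in increasing order, are:

  0-simplices (5): [v_0], [v_1], [v_2], [v_3], [v_4]
  1-simplices (9): [v_0,v_1], [v_0,v_2], [v_0,v_3], [v_0,v_4], [v_1,v_2], [v_1,v_3], [v_1,v_4], [v_2,v_3], [v_3,v_4]
  2-simplices (6): [v_0,v_1,v_2], [v_0,v_1,v_4], [v_0,v_2,v_3], [v_0,v_3,v_4], [v_1,v_2,v_3], [v_1,v_3,v_4]

Hence C_0 ≅ Z^5, C_1 ≅ Z^9, C_2 ≅ Z^6.

Boundary ∂_1: C_1 → C_0 maps an edge to its endpoints' difference, ∂[p,q] = q − p.
The resulting 5×9 matrix has rank 4, and its Smith normal form has invariant factors (1,1,1,1).

The boundary map ∂_2: C_2 → C_1 acts by ∂[p,q,r] = [q,r] − [p,r] + [p,q]. For instance
  ∂[v_1,v_2,v_3] = [v_2,v_3] − [v_1,v_3] + [v_1,v_2],
  ∂[v_0,v_2,v_3] = [v_2,v_3] − [v_0,v_3] + [v_0,v_2].
The resulting 9×6 matrix has rank 5, and its Smith normal form has invariant factors (1,1,1,1,1).

Reading off H_k = ker ∂_k / im ∂_{k+1}:

  H_0: rank C_0 − rank ∂_1 = 5 − 4 = 1, and the invariant factors of ∂_1 are all 1, so H_0 = Z.
  H_1: rank ker ∂_1 − rank ∂_2 = (9 − 4) − 5 = 0, and the invariant factors of ∂_2 are all 1, so H_1 = 0.
  H_2: rank ker ∂_2 − rank ∂_3 = (6 − 5) − 0 = 1, and there is no ∂_3, so H_2 = Z.

(K is a triangulation of the 2-sphere S^2.)

H_0 ≅ Z,  H_1 = 0,  H_2 ≅ Z.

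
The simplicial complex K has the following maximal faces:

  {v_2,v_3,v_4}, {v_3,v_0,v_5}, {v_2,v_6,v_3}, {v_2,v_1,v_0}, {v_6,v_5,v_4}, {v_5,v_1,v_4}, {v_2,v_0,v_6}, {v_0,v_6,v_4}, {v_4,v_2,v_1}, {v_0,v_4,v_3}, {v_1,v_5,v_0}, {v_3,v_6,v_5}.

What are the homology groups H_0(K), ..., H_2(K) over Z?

H_0 ≅ Z,  H_1 ≅ Z/2,  H_2 = 0.

Fix the vertex order v_0 < v_1 < v_2 < v_3 < v_4 < v_5 < v_6 and write every simplex with vertices in increasing order. Then dim K = 2 and the simplices of K are:

  0-simplices (7): [v_0], [v_1], [v_2], [v_3], [v_4], [v_5], [v_6]
  1-simplices (18): (18 of them)
  2-simplices (12): (12 of them)

giving chain groups C_0 ≅ Z^7, C_1 ≅ Z^18, C_2 ≅ Z^12.

∂_1: C_1 → C_0 is given by ∂[p,q] = [q] − [p].
This gives a 7×18 integer matrix of rank 6; reducing to Smith normal form yields diagonal entries (1,1,1,1,1,1).

∂_2: C_2 → C_1 sends each 2-simplex [p,q,r] to [q,r] − [p,r] + [p,q]. For instance
  ∂[v_0,v_1,v_5] = [v_1,v_5] − [v_0,v_5] + [v_0,v_1],
  ∂[v_2,v_3,v_4] = [v_3,v_4] − [v_2,v_4] + [v_2,v_3].
The resulting 18×12 matrix has rank 12, and its Smith normal form has invariant factors (1,1,1,1,1,1,1,1,1,1,1,2).

Reading off H_k = ker ∂_k / im ∂_{k+1}:

  H_0: rank C_0 − rank ∂_1 = 7 − 6 = 1, and the invariant factors of ∂_1 are all 1, so H_0 = Z.
  H_1: rank ker ∂_1 − rank ∂_2 = (18 − 6) − 12 = 0, and ∂_2 has invariant factor 2 > 1, so H_1 = Z/2.
  H_2: rank ker ∂_2 − rank ∂_3 = (12 − 12) − 0 = 0, and there is no ∂_3, so H_2 = 0.

(K is a triangulation of the real projective plane RP^2.)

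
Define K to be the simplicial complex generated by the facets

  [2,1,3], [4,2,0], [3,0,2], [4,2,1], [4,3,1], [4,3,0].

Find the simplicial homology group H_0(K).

H_0 = Z.

Fix the vertex order 0 < 1 < 2 < 3 < 4 and write every simplex with vertices in increasing order. Then dim K = 2 and the simplices of K are:

  0-simplices (5): [0], [1], [2], [3], [4]
  1-simplices (9): [0,2], [0,3], [0,4], [1,2], [1,3], [1,4], [2,3], [2,4], [3,4]
  2-simplices (6): [0,2,3], [0,2,4], [0,3,4], [1,2,3], [1,2,4], [1,3,4]

so the chain groups are C_0 ≅ Z^5, C_1 ≅ Z^9, C_2 ≅ Z^6.

Boundary ∂_1: C_1 → C_0 sends each edge [p,q] (with p < q) to q − p. For instance
  ∂[1,4] = [4] − [1].
As a 5×9 matrix over Z this has rank 4, with invariant factors (1,1,1,1).

∂_2: C_2 → C_1 acts by ∂[p,q,r] = [q,r] − [p,r] + [p,q]. For instance
  ∂[1,2,4] = [2,4] − [1,4] + [1,2],
  ∂[0,3,4] = [3,4] − [0,4] + [0,3].
This gives a 9×6 integer matrix of rank 5; reducing to Smith normal form yields diagonal entries (1,1,1,1,1).

Reading off H_k = ker ∂_k / im ∂_{k+1}:

  H_0: rank C_0 − rank ∂_1 = 5 − 4 = 1, and the invariant factors of ∂_1 are all 1, so H_0 ≅ Z.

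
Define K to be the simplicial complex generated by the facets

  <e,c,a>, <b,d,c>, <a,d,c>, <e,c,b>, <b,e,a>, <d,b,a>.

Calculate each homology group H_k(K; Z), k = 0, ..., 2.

H_0 = Z,  H_1 = 0,  H_2 = Z.

Take the total order a < b < c < d < e on the vertex set. Then K (dimension 2) consists of the simplices:

  0-simplices (5): a, b, c, d, e
  1-simplices (9): ab, ac, ad, ae, bc, bd, be, cd, ce
  2-simplices (6): abd, abe, acd, ace, bcd, bce

so the chain groups are C_0 ≅ Z^5, C_1 ≅ Z^9, C_2 ≅ Z^6.

The boundary map ∂_1: C_1 → C_0 is given by ∂[p,q] = [q] − [p].
This gives a 5×9 integer matrix of rank 4; reducing to Smith normal form yields diagonal entries (1,1,1,1).

The boundary map ∂_2: C_2 → C_1 acts by ∂[p,q,r] = [q,r] − [p,r] + [p,q]. For instance
  ∂abd = bd − ad + ab,
  ∂acd = cd − ad + ac.
The 9×6 boundary matrix has rank 5 and Smith normal form diag(1,1,1,1,1).

Reading off H_k = ker ∂_k / im ∂_{k+1}:

  H_0: rank C_0 − rank ∂_1 = 5 − 4 = 1, and the invariant factors of ∂_1 are all 1, so H_0 ≅ Z.
  H_1: rank ker ∂_1 − rank ∂_2 = (9 − 4) − 5 = 0, and the invariant factors of ∂_2 are all 1, so H_1 ≅ 0.
  H_2: rank ker ∂_2 − rank ∂_3 = (6 − 5) − 0 = 1, and there is no ∂_3, so H_2 ≅ Z.

As a check, the Euler characteristic is 5 − 9 + 6 = 2, which agrees with 1 − 0 + 1 = 2.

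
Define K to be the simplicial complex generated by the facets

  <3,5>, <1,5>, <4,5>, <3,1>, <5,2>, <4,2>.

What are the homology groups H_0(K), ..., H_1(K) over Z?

H_0 ≅ Z,  H_1 ≅ Z^2.

Fix the vertex order 1 < 2 < 3 < 4 < 5 and write every simplex with vertices in increasing order. Then dim K = 1 and the simplices of K are:

  0-simplices (5): [1], [2], [3], [4], [5]
  1-simplices (6): [1,3], [1,5], [2,4], [2,5], [3,5], [4,5]

giving chain groups C_0 ≅ Z^5, C_1 ≅ Z^6.

Boundary ∂_1: C_1 → C_0 sends each edge [p,q] (with p < q) to q − p.
The 5×6 boundary matrix has rank 4 and Smith normal form diag(1,1,1,1).

Reading off H_k = ker ∂_k / im ∂_{k+1}:

  H_0: rank C_0 − rank ∂_1 = 5 − 4 = 1, and the invariant factors of ∂_1 are all 1, so H_0 ≅ Z.
  H_1: rank ker ∂_1 − rank ∂_2 = (6 − 4) − 0 = 2, and there is no ∂_2, so H_1 ≅ Z^2.

As a check, the Euler characteristic is 5 − 6 = -1, which agrees with 1 − 2 = -1.
(K is a triangulation of a wedge of 2 circles.)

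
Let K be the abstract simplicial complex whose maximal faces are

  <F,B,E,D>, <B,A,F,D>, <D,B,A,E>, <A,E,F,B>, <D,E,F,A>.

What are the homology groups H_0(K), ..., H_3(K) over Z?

K has 5 vertices, 10 edges, 10 triangles, 5 3-simplices.
rank ∂_0 = 0, rank ∂_1 = 4 ⇒ b_0 = 5 − 0 − 4 = 1; all invariant factors of ∂_1 are 1 so no torsion. So H_0 ≅ Z.
rank ∂_1 = 4, rank ∂_2 = 6 ⇒ b_1 = 10 − 4 − 6 = 0; all invariant factors of ∂_2 are 1 so no torsion. So H_1 ≅ 0.
rank ∂_2 = 6, rank ∂_3 = 4 ⇒ b_2 = 10 − 6 − 4 = 0; all invariant factors of ∂_3 are 1 so no torsion. So H_2 ≅ 0.
rank ∂_3 = 4, rank ∂_4 = 0 ⇒ b_3 = 5 − 4 − 0 = 1. So H_3 ≅ Z.

H_0 = Z,  H_1 = 0,  H_2 = 0,  H_3 = Z.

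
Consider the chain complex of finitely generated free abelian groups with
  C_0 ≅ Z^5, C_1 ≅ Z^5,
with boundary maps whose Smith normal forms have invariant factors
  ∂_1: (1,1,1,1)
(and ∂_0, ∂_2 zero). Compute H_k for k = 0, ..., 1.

H_0 ≅ Z,  H_1 ≅ Z.

H_0: b_0 = 5 − 0 − 4 = 1; torsion from ∂_1 factors > 1: none. So H_0 ≅ Z.
H_1: b_1 = 5 − 4 − 0 = 1; torsion from ∂_2 factors > 1: none. So H_1 ≅ Z.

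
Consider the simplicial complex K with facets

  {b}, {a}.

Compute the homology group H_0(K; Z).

Order the vertices as a < b. Listing each simplex with vertices in this order, K has dimension 0 with simplices:

  0-simplices (2): a, b

giving chain groups C_0 ≅ Z^2.

Reading off H_k = ker ∂_k / im ∂_{k+1}:

  H_0: rank C_0 − rank ∂_1 = 2 − 0 = 2, and there is no ∂_1, so H_0 = Z^2.

(K is a triangulation of a set of 2 points.)

H_0 = Z^2.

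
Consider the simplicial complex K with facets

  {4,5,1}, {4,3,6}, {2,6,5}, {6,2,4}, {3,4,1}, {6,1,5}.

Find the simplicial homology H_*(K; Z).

H_0 = Z,  H_1 = Z,  H_2 = 0.

Take the total order 1 < 2 < 3 < 4 < 5 < 6 on the vertex set. Then K (dimension 2) consists of the simplices:

  0-simplices (6): [1], [2], [3], [4], [5], [6]
  1-simplices (12): [1,3], [1,4], [1,5], [1,6], [2,4], [2,5], [2,6], [3,4], [3,6], [4,5], [4,6], [5,6]
  2-simplices (6): [1,3,4], [1,4,5], [1,5,6], [2,4,6], [2,5,6], [3,4,6]

giving chain groups C_0 ≅ Z^6, C_1 ≅ Z^12, C_2 ≅ Z^6.

Boundary ∂_1: C_1 → C_0 is given by ∂[p,q] = [q] − [p]. For instance
  ∂[1,5] = [5] − [1].
The resulting 6×12 matrix has rank 5, and its Smith normal form has invariant factors (1,1,1,1,1).

The boundary map ∂_2: C_2 → C_1 acts by ∂[p,q,r] = [q,r] − [p,r] + [p,q]. For instance
  ∂[2,4,6] = [4,6] − [2,6] + [2,4],
  ∂[1,3,4] = [3,4] − [1,4] + [1,3].
The resulting 12×6 matrix has rank 6, and its Smith normal form has invariant factors (1,1,1,1,1,1).

Now H_k = ker ∂_k / im ∂_{k+1}, so:

  H_0: rank C_0 − rank ∂_1 = 6 − 5 = 1, and the invariant factors of ∂_1 are all 1, so H_0 = Z.
  H_1: rank ker ∂_1 − rank ∂_2 = (12 − 5) − 6 = 1, and the invariant factors of ∂_2 are all 1, so H_1 = Z.
  H_2: rank ker ∂_2 − rank ∂_3 = (6 − 6) − 0 = 0, and there is no ∂_3, so H_2 = 0.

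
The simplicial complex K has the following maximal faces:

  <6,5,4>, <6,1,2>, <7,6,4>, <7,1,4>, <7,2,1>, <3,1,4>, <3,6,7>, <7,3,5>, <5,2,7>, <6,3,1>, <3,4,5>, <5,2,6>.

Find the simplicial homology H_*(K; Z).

H_0 = Z,  H_1 = Z_2,  H_2 = 0.

Take the total order 1 < 2 < 3 < 4 < 5 < 6 < 7 on the vertex set. Then K (dimension 2) consists of the simplices:

  0-simplices (7): [1], [2], [3], [4], [5], [6], [7]
  1-simplices (18): [1,2], [1,3], [1,4], [1,6], [1,7], [2,5], [2,6], [2,7], [3,4], [3,5], [3,6], [3,7], [4,5], [4,6], [4,7], [5,6], [5,7], [6,7]
  2-simplices (12): [1,2,6], [1,2,7], [1,3,4], [1,3,6], [1,4,7], [2,5,6], [2,5,7], [3,4,5], [3,5,7], [3,6,7], [4,5,6], [4,6,7]

Hence C_0 ≅ Z^7, C_1 ≅ Z^18, C_2 ≅ Z^12.

Boundary ∂_1: C_1 → C_0 maps an edge to its endpoints' difference, ∂[p,q] = q − p.
As a 7×18 matrix over Z this has rank 6, with invariant factors (1,1,1,1,1,1).

∂_2: C_2 → C_1 acts by ∂[p,q,r] = [q,r] − [p,r] + [p,q]. For instance
  ∂[4,6,7] = [6,7] − [4,7] + [4,6],
  ∂[1,3,6] = [3,6] − [1,6] + [1,3].
This gives a 18×12 integer matrix of rank 12; reducing to Smith normal form yields diagonal entries (1,1,1,1,1,1,1,1,1,1,1,2).

From H_k ≅ ker(∂_k) / im(∂_{k+1}) we obtain:

  H_0: rank C_0 − rank ∂_1 = 7 − 6 = 1, and the invariant factors of ∂_1 are all 1, so H_0 ≅ Z.
  H_1: rank ker ∂_1 − rank ∂_2 = (18 − 6) − 12 = 0, and ∂_2 has invariant factor 2 > 1, so H_1 ≅ Z_2.
  H_2: rank ker ∂_2 − rank ∂_3 = (12 − 12) − 0 = 0, and there is no ∂_3, so H_2 ≅ 0.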